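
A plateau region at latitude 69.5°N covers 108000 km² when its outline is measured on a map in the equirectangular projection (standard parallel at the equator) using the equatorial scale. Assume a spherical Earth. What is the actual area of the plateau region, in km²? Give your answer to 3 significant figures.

Plate carrée maps x = Rλ, y = Rφ. The meridian scale is h = 1 and the parallel scale is k = 1/cos φ = sec φ.
Areal scale = h·k = 1 × sec φ; at 69.5°, h = 1.000, k = 2.855, so h·k = 2.855.
True area = apparent / (areal scale) = 108000 / 2.855 ≈ 37800 km².

37800 km²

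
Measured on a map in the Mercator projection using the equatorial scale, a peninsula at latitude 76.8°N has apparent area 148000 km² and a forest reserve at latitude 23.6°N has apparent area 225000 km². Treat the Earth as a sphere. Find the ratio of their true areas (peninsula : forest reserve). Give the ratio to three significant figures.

Mercator's areal exaggeration is sec²φ; hence true area = (apparent area) · cos²φ.
True area of peninsula: 148000 × cos²(76.8°) = 148000 × 0.05214 = 7717 km².
True area of forest reserve: 225000 × cos²(23.6°) = 225000 × 0.8397 = 188900 km².
Ratio = 7717 / 188900 ≈ 0.0408.

0.0408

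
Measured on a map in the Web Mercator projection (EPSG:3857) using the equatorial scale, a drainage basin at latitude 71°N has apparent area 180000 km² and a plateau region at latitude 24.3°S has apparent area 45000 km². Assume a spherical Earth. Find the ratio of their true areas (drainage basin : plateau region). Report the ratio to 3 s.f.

0.510

Since Mercator area scale is 1/cos²φ, the true area equals the apparent area multiplied by cos²φ.
True area of drainage basin: 180000 × cos²(71°) = 180000 × 0.1060 = 19080 km².
True area of plateau region: 45000 × cos²(24.3°) = 45000 × 0.8307 = 37380 km².
Ratio = 19080 / 37380 ≈ 0.510.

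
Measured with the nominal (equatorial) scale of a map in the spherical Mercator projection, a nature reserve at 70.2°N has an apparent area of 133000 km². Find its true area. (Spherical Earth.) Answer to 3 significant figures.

Mercator is conformal, so the point scale is isotropic: h = k = sec φ = 1/cos φ.
Areal scale = k² = sec²φ = 1/cos²(70.2°) = 1/0.3387² = 8.715.
True area = apparent / (areal scale) = 133000 / 8.715 ≈ 15300 km².

15300 km²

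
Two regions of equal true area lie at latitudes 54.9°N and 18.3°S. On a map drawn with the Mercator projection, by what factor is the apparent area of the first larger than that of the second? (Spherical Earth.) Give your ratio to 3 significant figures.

2.73

Mercator areal scale is sec²φ.
At 54.9°: sec²(54.9°) = 1/0.5750² = 3.025.
At 18.3°: sec²(18.3°) = 1/0.9494² = 1.109.
Ratio = 3.025/1.109 = cos²(18.3°)/cos²(54.9°) ≈ 2.73.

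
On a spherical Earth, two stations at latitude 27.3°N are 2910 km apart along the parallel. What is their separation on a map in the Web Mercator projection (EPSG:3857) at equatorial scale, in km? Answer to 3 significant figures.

The Mercator projection is conformal; its linear scale factor is the same in every direction and equals sec φ = 1/cos φ.
Along the parallel, k = sec 27.3° = 1/0.8886 = 1.125.
Map distance = 2910 × 1.125 ≈ 3270 km.

3270 km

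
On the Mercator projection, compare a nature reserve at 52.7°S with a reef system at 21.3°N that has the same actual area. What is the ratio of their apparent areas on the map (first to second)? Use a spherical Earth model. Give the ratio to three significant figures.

Mercator is conformal with k = sec φ, so areal scale = k² = sec²φ.
At 52.7°: sec²(52.7°) = 1/0.6060² = 2.723.
At 21.3°: sec²(21.3°) = 1/0.9317² = 1.152.
Ratio = 2.723/1.152 = cos²(21.3°)/cos²(52.7°) ≈ 2.36.

2.36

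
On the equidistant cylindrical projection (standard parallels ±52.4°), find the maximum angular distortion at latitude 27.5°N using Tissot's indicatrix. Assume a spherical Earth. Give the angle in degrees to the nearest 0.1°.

21.3°

With standard parallel φ₀ = 52.4°, the equirectangular projection gives x = Rλ cos φ₀, y = Rφ, so h = 1 and k = cos 52.4° / cos φ.
At 27.5°: h = 1.000, k = 0.6879; principal scales a = 1.000, b = 0.6879.
sin(ω/2) = (a − b)/(a + b) = 0.3121/1.688 = 0.1849, so ω = 2 arcsin(0.1849) ≈ 21.3°.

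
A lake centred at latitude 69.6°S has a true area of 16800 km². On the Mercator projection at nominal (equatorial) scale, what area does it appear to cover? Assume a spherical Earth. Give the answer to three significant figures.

138000 km²

For Mercator, h = k = sec φ (a conformal cylindrical projection has a single point scale, 1/cos φ).
Areal scale = k² = sec²φ = 1/cos²(69.6°) = 1/0.3486² = 8.230.
Apparent area = 16800 × 8.230 ≈ 138000 km².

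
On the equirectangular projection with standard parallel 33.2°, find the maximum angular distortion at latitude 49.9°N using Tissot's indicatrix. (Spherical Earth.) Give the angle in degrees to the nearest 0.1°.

With standard parallel φ₀ = 33.2°, the equirectangular projection gives x = Rλ cos φ₀, y = Rφ, so h = 1 and k = cos 33.2° / cos φ.
At 49.9°: h = 1.000, k = 1.299; principal scales a = 1.299, b = 1.000.
sin(ω/2) = (a − b)/(a + b) = 0.2991/2.299 = 0.1301, so ω = 2 arcsin(0.1301) ≈ 14.9°.

14.9°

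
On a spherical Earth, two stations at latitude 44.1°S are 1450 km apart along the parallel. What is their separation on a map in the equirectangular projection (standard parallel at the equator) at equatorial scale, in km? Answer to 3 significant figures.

Plate carrée maps x = Rλ, y = Rφ. The meridian scale is h = 1 and the parallel scale is k = 1/cos φ = sec φ.
Along the parallel, k = sec 44.1° = 1/0.7181 = 1.393.
Map distance = 1450 × 1.393 ≈ 2020 km.

2020 km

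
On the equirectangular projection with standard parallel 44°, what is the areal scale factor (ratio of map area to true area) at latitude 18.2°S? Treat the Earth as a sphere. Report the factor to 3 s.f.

With standard parallel φ₀ = 44°, the equirectangular projection gives x = Rλ cos φ₀, y = Rφ, so h = 1 and k = cos 44° / cos φ.
Areal scale = h·k = 1 × cos φ₀ / cos φ; at 18.2°, h = 1.000, k = 0.7572, so h·k = 0.7572.

0.757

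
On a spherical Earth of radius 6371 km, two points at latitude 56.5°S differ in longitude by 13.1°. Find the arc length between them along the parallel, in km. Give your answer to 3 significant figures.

804 km

Arc length along a parallel = R cos φ · Δλ (with Δλ in radians).
= 6371 × cos 56.5° × (13.1° × π/180) = 6371 × 0.5519 × 0.2286 ≈ 804 km.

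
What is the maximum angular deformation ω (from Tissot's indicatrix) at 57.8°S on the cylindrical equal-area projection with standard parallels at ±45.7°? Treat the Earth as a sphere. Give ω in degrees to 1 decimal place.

30.6°

A cylindrical equal-area projection with standard parallel φ₀ has meridian scale h = cos φ / cos φ₀ and parallel scale k = cos φ₀ / cos φ (so areas are preserved, h·k = 1).
At 57.8°: h = 0.7630, k = 1.311; principal scales a = 1.311, b = 0.7630.
sin(ω/2) = (a − b)/(a + b) = 0.5477/2.074 = 0.2641, so ω = 2 arcsin(0.2641) ≈ 30.6°.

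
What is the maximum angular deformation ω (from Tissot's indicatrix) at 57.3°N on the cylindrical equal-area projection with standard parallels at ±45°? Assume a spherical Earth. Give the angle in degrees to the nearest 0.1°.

30.5°

Cylindrical equal-area (φ₀ = 45°): h = cos φ / cos 45° along meridians, k = cos 45° / cos φ along parallels; h·k = 1.
At 57.3°: h = 0.7640, k = 1.309; principal scales a = 1.309, b = 0.7640.
sin(ω/2) = (a − b)/(a + b) = 0.5449/2.073 = 0.2629, so ω = 2 arcsin(0.2629) ≈ 30.5°.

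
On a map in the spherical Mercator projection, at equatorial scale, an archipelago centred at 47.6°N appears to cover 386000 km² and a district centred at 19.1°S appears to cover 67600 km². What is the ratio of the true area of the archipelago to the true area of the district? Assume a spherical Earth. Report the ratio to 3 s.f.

Mercator's areal exaggeration is sec²φ; hence true area = (apparent area) · cos²φ.
True area of archipelago: 386000 × cos²(47.6°) = 386000 × 0.4547 = 175500 km².
True area of district: 67600 × cos²(19.1°) = 67600 × 0.8929 = 60360 km².
Ratio = 175500 / 60360 ≈ 2.91.

2.91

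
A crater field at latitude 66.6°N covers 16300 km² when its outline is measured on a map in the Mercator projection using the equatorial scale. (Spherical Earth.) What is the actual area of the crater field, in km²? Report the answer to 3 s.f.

For Mercator, h = k = sec φ (a conformal cylindrical projection has a single point scale, 1/cos φ).
Areal scale = k² = sec²φ = 1/cos²(66.6°) = 1/0.3971² = 6.340.
True area = apparent / (areal scale) = 16300 / 6.340 ≈ 2570 km².

2570 km²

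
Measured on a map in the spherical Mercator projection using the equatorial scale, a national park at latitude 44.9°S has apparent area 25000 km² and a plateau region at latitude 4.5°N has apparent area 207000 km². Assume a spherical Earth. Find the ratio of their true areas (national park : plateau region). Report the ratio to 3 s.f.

0.0610

Mercator's areal exaggeration is sec²φ; hence true area = (apparent area) · cos²φ.
True area of national park: 25000 × cos²(44.9°) = 25000 × 0.5017 = 12540 km².
True area of plateau region: 207000 × cos²(4.5°) = 207000 × 0.9938 = 205700 km².
Ratio = 12540 / 205700 ≈ 0.0610.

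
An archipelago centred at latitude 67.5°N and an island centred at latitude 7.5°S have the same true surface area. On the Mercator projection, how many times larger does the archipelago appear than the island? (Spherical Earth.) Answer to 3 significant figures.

6.71

Mercator is conformal with k = sec φ, so areal scale = k² = sec²φ.
At 67.5°: sec²(67.5°) = 1/0.3827² = 6.828.
At 7.5°: sec²(7.5°) = 1/0.9914² = 1.017.
Ratio = 6.828/1.017 = cos²(7.5°)/cos²(67.5°) ≈ 6.71.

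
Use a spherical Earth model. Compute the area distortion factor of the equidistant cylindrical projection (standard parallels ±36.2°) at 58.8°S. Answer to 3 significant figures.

1.56

The equidistant cylindrical projection with φ₀ = 36.2° has h = 1 (meridians true) and k = cos φ₀ / cos φ along parallels.
Areal scale = h·k = 1 × cos φ₀ / cos φ; at 58.8°, h = 1.000, k = 1.558, so h·k = 1.558.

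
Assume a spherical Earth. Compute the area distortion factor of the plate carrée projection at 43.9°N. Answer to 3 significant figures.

For the equirectangular projection with φ₀ = 0 (plate carrée), h = 1 along meridians and k = sec φ along parallels.
Areal scale = h·k = 1 × sec φ; at 43.9°, h = 1.000, k = 1.388, so h·k = 1.388.

1.39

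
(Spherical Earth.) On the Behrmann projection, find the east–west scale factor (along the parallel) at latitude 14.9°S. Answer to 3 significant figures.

Behrmann is a cylindrical equal-area projection with standard parallels at ±30°. Cylindrical equal-area (φ₀ = 30°): h = cos φ / cos 30° along meridians, k = cos 30° / cos φ along parallels; h·k = 1.
k = cos 30° / cos 14.9° = 0.8660/0.9664 = 0.8962.

0.896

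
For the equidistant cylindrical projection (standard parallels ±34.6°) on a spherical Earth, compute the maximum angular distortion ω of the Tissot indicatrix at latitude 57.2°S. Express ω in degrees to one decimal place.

23.8°

With standard parallel φ₀ = 34.6°, the equirectangular projection gives x = Rλ cos φ₀, y = Rφ, so h = 1 and k = cos 34.6° / cos φ.
At 57.2°: h = 1.000, k = 1.520; principal scales a = 1.520, b = 1.000.
sin(ω/2) = (a − b)/(a + b) = 0.5195/2.520 = 0.2062, so ω = 2 arcsin(0.2062) ≈ 23.8°.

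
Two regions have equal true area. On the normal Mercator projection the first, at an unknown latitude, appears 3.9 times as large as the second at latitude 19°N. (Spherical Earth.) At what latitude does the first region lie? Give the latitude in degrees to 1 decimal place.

Mercator areal scale is sec²φ, so apparent-area ratio = sec²φ₁ / sec²φ₂ = cos²φ₂ / cos²φ₁.
cos²φ₂ / cos²φ₁ = 3.9  ⇒  cos φ₁ = cos 19° / √3.9 = 0.9455/1.975 = 0.4788.
φ₁ = arccos(0.4788) ≈ 61.4°.

61.4°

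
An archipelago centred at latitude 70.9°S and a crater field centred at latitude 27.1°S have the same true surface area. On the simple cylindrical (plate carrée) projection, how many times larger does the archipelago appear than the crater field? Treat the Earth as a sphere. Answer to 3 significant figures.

2.72

In the plate carrée (x = Rλ, y = Rφ), meridians are true-scale (h = 1) and parallels are stretched by k = sec φ.
Areal scale at 70.9°: h·k = 1.000 × 3.056 = 3.056.
Areal scale at 27.1°: h·k = 1.000 × 1.123 = 1.123.
Ratio = 3.056/1.123 ≈ 2.72.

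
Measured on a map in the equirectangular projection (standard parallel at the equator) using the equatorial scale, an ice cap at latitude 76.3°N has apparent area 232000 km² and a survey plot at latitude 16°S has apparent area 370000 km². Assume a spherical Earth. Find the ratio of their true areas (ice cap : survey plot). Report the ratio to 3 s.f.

Plate carrée has h = 1 and k = sec φ, giving areal scale sec φ; true area = (apparent area) · cos φ.
True area of ice cap: 232000 × cos(76.3°) = 232000 × 0.2368 = 54950 km².
True area of survey plot: 370000 × cos(16°) = 370000 × 0.9613 = 355700 km².
Ratio = 54950 / 355700 ≈ 0.154.

0.154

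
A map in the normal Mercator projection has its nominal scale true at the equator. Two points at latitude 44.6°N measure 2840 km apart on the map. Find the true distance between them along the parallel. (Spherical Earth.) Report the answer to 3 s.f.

2020 km

For Mercator, h = k = sec φ (a conformal cylindrical projection has a single point scale, 1/cos φ).
Along the parallel at 44.6°, map distances are exaggerated by k = sec 44.6° = 1.404.
True distance = 2840 / 1.404 = 2840 × cos 44.6° ≈ 2020 km.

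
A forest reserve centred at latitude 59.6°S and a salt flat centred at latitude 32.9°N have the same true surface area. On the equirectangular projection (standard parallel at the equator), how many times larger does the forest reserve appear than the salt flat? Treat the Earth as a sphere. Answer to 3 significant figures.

1.66

For the equirectangular projection with φ₀ = 0 (plate carrée), h = 1 along meridians and k = sec φ along parallels.
Areal scale at 59.6°: h·k = 1.000 × 1.976 = 1.976.
Areal scale at 32.9°: h·k = 1.000 × 1.191 = 1.191.
Ratio = 1.976/1.191 ≈ 1.66.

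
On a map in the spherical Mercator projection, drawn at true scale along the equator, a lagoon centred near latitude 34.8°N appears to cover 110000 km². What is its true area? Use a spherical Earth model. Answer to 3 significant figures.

For Mercator, h = k = sec φ (a conformal cylindrical projection has a single point scale, 1/cos φ).
Areal scale = k² = sec²φ = 1/cos²(34.8°) = 1/0.8211² = 1.483.
True area = apparent / (areal scale) = 110000 / 1.483 ≈ 74200 km².

74200 km²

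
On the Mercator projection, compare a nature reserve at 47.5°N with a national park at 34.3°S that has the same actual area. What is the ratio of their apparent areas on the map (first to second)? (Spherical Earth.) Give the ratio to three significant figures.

Mercator is conformal with k = sec φ, so areal scale = k² = sec²φ.
At 47.5°: sec²(47.5°) = 1/0.6756² = 2.191.
At 34.3°: sec²(34.3°) = 1/0.8261² = 1.465.
Ratio = 2.191/1.465 = cos²(34.3°)/cos²(47.5°) ≈ 1.50.

1.50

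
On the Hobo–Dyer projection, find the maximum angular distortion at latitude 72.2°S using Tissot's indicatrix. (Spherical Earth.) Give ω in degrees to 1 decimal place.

95.7°

Hobo–Dyer is a cylindrical equal-area projection with standard parallels at ±37.5°. Cylindrical equal-area (φ₀ = 37.5°): h = cos φ / cos 37.5° along meridians, k = cos 37.5° / cos φ along parallels; h·k = 1.
At 72.2°: h = 0.3853, k = 2.595; principal scales a = 2.595, b = 0.3853.
sin(ω/2) = (a − b)/(a + b) = 2.210/2.981 = 0.7414, so ω = 2 arcsin(0.7414) ≈ 95.7°.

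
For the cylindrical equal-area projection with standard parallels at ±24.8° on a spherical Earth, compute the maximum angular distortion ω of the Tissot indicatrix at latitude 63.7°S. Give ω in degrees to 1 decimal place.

Cylindrical equal-area (φ₀ = 24.8°): h = cos φ / cos 24.8° along meridians, k = cos 24.8° / cos φ along parallels; h·k = 1.
At 63.7°: h = 0.4881, k = 2.049; principal scales a = 2.049, b = 0.4881.
sin(ω/2) = (a − b)/(a + b) = 1.561/2.537 = 0.6152, so ω = 2 arcsin(0.6152) ≈ 75.9°.

75.9°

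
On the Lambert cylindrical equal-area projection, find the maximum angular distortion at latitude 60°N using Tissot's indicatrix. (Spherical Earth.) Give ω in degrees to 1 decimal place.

73.7°

The Lambert cylindrical equal-area projection is the cylindrical equal-area projection with its standard parallel at the equator (φ₀ = 0). For cylindrical equal-area with standard parallel φ₀, h = cos φ / cos φ₀ and k = cos φ₀ / cos φ, so h·k = 1.
At 60°: h = 0.5000, k = 2.000; principal scales a = 2.000, b = 0.5000.
sin(ω/2) = (a − b)/(a + b) = 1.500/2.500 = 0.6000, so ω = 2 arcsin(0.6000) ≈ 73.7°.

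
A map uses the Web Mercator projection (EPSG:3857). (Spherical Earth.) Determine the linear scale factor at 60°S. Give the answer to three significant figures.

For Mercator, h = k = sec φ (a conformal cylindrical projection has a single point scale, 1/cos φ).
k = 1/cos 60° = 1/0.5000 = 2.000.

2.00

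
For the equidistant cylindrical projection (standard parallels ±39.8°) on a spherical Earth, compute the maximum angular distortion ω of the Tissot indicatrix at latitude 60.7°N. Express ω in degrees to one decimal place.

25.6°

In the equirectangular projection with standard parallel φ₀ = 39.8° (x = Rλ cos φ₀, y = Rφ), meridians are true-scale (h = 1) and the parallel scale is k = cos φ₀ / cos φ.
At 60.7°: h = 1.000, k = 1.570; principal scales a = 1.570, b = 1.000.
sin(ω/2) = (a − b)/(a + b) = 0.5699/2.570 = 0.2218, so ω = 2 arcsin(0.2218) ≈ 25.6°.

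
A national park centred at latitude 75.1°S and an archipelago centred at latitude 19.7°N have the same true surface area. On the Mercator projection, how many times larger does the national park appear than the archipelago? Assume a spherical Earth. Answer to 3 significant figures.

13.4

Mercator areal scale is sec²φ.
At 75.1°: sec²(75.1°) = 1/0.2571² = 15.12.
At 19.7°: sec²(19.7°) = 1/0.9415² = 1.128.
Ratio = 15.12/1.128 = cos²(19.7°)/cos²(75.1°) ≈ 13.4.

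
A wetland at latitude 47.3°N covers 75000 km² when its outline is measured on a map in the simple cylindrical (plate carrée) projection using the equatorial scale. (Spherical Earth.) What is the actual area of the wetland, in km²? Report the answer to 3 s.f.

In the plate carrée (x = Rλ, y = Rφ), meridians are true-scale (h = 1) and parallels are stretched by k = sec φ.
Areal scale = h·k = 1 × sec φ; at 47.3°, h = 1.000, k = 1.475, so h·k = 1.475.
True area = apparent / (areal scale) = 75000 / 1.475 ≈ 50900 km².

50900 km²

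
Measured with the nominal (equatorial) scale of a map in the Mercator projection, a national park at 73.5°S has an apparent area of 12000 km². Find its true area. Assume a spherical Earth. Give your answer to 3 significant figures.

For Mercator, h = k = sec φ (a conformal cylindrical projection has a single point scale, 1/cos φ).
Areal scale = k² = sec²φ = 1/cos²(73.5°) = 1/0.2840² = 12.40.
True area = apparent / (areal scale) = 12000 / 12.40 ≈ 968 km².

968 km²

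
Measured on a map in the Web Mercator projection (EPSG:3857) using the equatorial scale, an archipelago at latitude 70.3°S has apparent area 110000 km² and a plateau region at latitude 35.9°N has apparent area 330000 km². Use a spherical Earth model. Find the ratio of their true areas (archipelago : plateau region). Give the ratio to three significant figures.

On Mercator the areal scale is sec²φ, so true area = apparent × cos²φ.
True area of archipelago: 110000 × cos²(70.3°) = 110000 × 0.1136 = 12500 km².
True area of plateau region: 330000 × cos²(35.9°) = 330000 × 0.6562 = 216500 km².
Ratio = 12500 / 216500 ≈ 0.0577.

0.0577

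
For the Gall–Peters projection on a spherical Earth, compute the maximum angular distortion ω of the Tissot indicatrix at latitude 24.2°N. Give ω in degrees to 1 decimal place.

The Gall–Peters projection is cylindrical equal-area with φ₀ = 45°. Cylindrical equal-area (φ₀ = 45°): h = cos φ / cos 45° along meridians, k = cos 45° / cos φ along parallels; h·k = 1.
At 24.2°: h = 1.290, k = 0.7752; principal scales a = 1.290, b = 0.7752.
sin(ω/2) = (a − b)/(a + b) = 0.5147/2.065 = 0.2492, so ω = 2 arcsin(0.2492) ≈ 28.9°.

28.9°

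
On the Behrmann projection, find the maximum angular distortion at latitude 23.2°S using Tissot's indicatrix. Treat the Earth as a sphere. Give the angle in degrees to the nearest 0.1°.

Behrmann is a cylindrical equal-area projection with standard parallels at ±30°. A cylindrical equal-area projection with standard parallel φ₀ has meridian scale h = cos φ / cos φ₀ and parallel scale k = cos φ₀ / cos φ (so areas are preserved, h·k = 1).
At 23.2°: h = 1.061, k = 0.9422; principal scales a = 1.061, b = 0.9422.
sin(ω/2) = (a − b)/(a + b) = 0.1191/2.004 = 0.05945, so ω = 2 arcsin(0.05945) ≈ 6.8°.

6.8°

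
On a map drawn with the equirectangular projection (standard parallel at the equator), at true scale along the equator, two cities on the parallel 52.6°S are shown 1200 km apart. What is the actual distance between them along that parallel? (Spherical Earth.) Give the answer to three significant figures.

729 km

For the equirectangular projection with φ₀ = 0 (plate carrée), h = 1 along meridians and k = sec φ along parallels.
Along the parallel at 52.6°, map distances are exaggerated by k = sec 52.6° = 1.646.
True distance = 1200 / 1.646 = 1200 × cos 52.6° ≈ 729 km.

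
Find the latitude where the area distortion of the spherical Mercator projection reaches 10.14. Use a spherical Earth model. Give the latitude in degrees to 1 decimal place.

71.7°

Mercator areal scale is sec²φ.
sec²φ = 10.14  ⇒  cos²φ = 0.09862  ⇒  cos φ = 0.3140.
φ = arccos(0.3140) ≈ 71.7°.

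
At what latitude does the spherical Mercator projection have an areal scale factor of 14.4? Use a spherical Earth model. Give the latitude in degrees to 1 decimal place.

Mercator areal scale is sec²φ.
sec²φ = 14.4  ⇒  cos²φ = 0.06944  ⇒  cos φ = 0.2635.
φ = arccos(0.2635) ≈ 74.7°.

74.7°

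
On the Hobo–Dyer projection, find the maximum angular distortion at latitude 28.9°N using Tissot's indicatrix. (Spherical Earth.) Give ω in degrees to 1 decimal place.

11.3°

Hobo–Dyer is a cylindrical equal-area projection with standard parallels at ±37.5°. For cylindrical equal-area with standard parallel φ₀, h = cos φ / cos φ₀ and k = cos φ₀ / cos φ, so h·k = 1.
At 28.9°: h = 1.103, k = 0.9062; principal scales a = 1.103, b = 0.9062.
sin(ω/2) = (a − b)/(a + b) = 0.1973/2.010 = 0.09817, so ω = 2 arcsin(0.09817) ≈ 11.3°.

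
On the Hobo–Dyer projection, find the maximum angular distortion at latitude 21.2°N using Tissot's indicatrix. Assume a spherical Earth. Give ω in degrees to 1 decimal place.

18.4°

Hobo–Dyer is a cylindrical equal-area projection with standard parallels at ±37.5°. For cylindrical equal-area with standard parallel φ₀, h = cos φ / cos φ₀ and k = cos φ₀ / cos φ, so h·k = 1.
At 21.2°: h = 1.175, k = 0.8509; principal scales a = 1.175, b = 0.8509.
sin(ω/2) = (a − b)/(a + b) = 0.3242/2.026 = 0.1600, so ω = 2 arcsin(0.1600) ≈ 18.4°.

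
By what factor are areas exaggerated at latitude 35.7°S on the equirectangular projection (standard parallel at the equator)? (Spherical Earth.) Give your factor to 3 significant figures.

1.23

In the plate carrée (x = Rλ, y = Rφ), meridians are true-scale (h = 1) and parallels are stretched by k = sec φ.
Areal scale = h·k = 1 × sec φ; at 35.7°, h = 1.000, k = 1.231, so h·k = 1.231.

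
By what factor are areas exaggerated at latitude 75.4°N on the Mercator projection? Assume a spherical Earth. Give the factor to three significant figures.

15.7

Mercator is conformal, so the point scale is isotropic: h = k = sec φ = 1/cos φ.
Areal scale = k² = sec²φ = 1/cos²(75.4°) = 1/0.2521² = 15.74.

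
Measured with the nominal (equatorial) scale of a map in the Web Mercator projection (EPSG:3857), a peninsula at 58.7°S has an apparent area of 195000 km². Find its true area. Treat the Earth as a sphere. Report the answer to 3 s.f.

Mercator is conformal, so the point scale is isotropic: h = k = sec φ = 1/cos φ.
Areal scale = k² = sec²φ = 1/cos²(58.7°) = 1/0.5195² = 3.705.
True area = apparent / (areal scale) = 195000 / 3.705 ≈ 52600 km².

52600 km²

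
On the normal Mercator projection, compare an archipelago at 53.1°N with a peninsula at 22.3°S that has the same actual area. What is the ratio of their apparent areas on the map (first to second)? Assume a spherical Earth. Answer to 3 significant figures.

Mercator areal scale is sec²φ.
At 53.1°: sec²(53.1°) = 1/0.6004² = 2.774.
At 22.3°: sec²(22.3°) = 1/0.9252² = 1.168.
Ratio = 2.774/1.168 = cos²(22.3°)/cos²(53.1°) ≈ 2.37.

2.37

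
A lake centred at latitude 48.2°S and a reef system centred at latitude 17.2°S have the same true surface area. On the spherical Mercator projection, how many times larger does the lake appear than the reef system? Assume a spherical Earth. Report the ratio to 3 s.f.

2.05

On Mercator, area is exaggerated by sec²φ = 1/cos²φ.
At 48.2°: sec²(48.2°) = 1/0.6665² = 2.251.
At 17.2°: sec²(17.2°) = 1/0.9553² = 1.096.
Ratio = 2.251/1.096 = cos²(17.2°)/cos²(48.2°) ≈ 2.05.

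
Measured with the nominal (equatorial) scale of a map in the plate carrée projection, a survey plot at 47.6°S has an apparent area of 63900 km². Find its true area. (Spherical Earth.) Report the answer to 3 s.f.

43100 km²

In the plate carrée (x = Rλ, y = Rφ), meridians are true-scale (h = 1) and parallels are stretched by k = sec φ.
Areal scale = h·k = 1 × sec φ; at 47.6°, h = 1.000, k = 1.483, so h·k = 1.483.
True area = apparent / (areal scale) = 63900 / 1.483 ≈ 43100 km².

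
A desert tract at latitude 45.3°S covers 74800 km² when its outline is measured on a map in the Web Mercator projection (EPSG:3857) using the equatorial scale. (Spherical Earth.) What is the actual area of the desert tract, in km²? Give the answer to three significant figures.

37000 km²

Mercator is conformal, so the point scale is isotropic: h = k = sec φ = 1/cos φ.
Areal scale = k² = sec²φ = 1/cos²(45.3°) = 1/0.7034² = 2.021.
True area = apparent / (areal scale) = 74800 / 2.021 ≈ 37000 km².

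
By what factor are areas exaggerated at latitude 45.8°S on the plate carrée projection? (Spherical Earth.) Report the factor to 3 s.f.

In the plate carrée (x = Rλ, y = Rφ), meridians are true-scale (h = 1) and parallels are stretched by k = sec φ.
Areal scale = h·k = 1 × sec φ; at 45.8°, h = 1.000, k = 1.434, so h·k = 1.434.

1.43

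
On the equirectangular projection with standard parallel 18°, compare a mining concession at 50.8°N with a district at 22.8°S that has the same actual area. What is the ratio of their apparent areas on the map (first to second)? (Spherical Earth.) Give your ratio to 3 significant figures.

1.46

With standard parallel φ₀ = 18°, the equirectangular projection gives x = Rλ cos φ₀, y = Rφ, so h = 1 and k = cos 18° / cos φ.
Areal scale at 50.8°: h·k = 1.000 × 1.505 = 1.505.
Areal scale at 22.8°: h·k = 1.000 × 1.032 = 1.032.
Ratio = 1.505/1.032 ≈ 1.46.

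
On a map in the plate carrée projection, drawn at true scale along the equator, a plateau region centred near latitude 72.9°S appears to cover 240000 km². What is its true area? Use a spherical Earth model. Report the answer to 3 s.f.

Plate carrée maps x = Rλ, y = Rφ. The meridian scale is h = 1 and the parallel scale is k = 1/cos φ = sec φ.
Areal scale = h·k = 1 × sec φ; at 72.9°, h = 1.000, k = 3.401, so h·k = 3.401.
True area = apparent / (areal scale) = 240000 / 3.401 ≈ 70600 km².

70600 km²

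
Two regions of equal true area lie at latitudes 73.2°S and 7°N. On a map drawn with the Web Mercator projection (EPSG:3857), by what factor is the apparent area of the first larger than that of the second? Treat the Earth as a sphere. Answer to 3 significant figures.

11.8

On Mercator, area is exaggerated by sec²φ = 1/cos²φ.
At 73.2°: sec²(73.2°) = 1/0.2890² = 11.97.
At 7°: sec²(7°) = 1/0.9925² = 1.015.
Ratio = 11.97/1.015 = cos²(7°)/cos²(73.2°) ≈ 11.8.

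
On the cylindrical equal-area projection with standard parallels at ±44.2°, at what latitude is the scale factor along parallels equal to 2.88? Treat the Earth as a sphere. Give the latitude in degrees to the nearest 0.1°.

75.6°

A cylindrical equal-area projection with standard parallel φ₀ has meridian scale h = cos φ / cos φ₀ and parallel scale k = cos φ₀ / cos φ (so areas are preserved, h·k = 1).
k = cos φ₀ / cos φ = 2.88  ⇒  cos φ = cos 44.2° / 2.88 = 0.2489.
φ = arccos(0.2489) ≈ 75.6°.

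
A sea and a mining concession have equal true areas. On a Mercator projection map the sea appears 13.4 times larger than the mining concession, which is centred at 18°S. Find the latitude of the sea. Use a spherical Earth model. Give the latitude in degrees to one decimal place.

Mercator areal scale is sec²φ, so apparent-area ratio = sec²φ₁ / sec²φ₂ = cos²φ₂ / cos²φ₁.
cos²φ₂ / cos²φ₁ = 13.4  ⇒  cos φ₁ = cos 18° / √13.4 = 0.9511/3.661 = 0.2598.
φ₁ = arccos(0.2598) ≈ 74.9°.

74.9°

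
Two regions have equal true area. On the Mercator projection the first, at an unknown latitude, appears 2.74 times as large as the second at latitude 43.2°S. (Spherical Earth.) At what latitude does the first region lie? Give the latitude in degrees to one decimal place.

63.9°

On Mercator, (apparent₁)/(apparent₂) = sec²φ₁ / sec²φ₂ when true areas are equal.
cos²φ₂ / cos²φ₁ = 2.74  ⇒  cos φ₁ = cos 43.2° / √2.74 = 0.7290/1.655 = 0.4404.
φ₁ = arccos(0.4404) ≈ 63.9°.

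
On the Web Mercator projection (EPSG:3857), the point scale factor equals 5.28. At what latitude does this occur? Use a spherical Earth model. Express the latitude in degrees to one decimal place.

Mercator scale is k = sec φ = 1/cos φ.
1/cos φ = 5.28  ⇒  cos φ = 0.1894  ⇒  φ = arccos(0.1894) ≈ 79.1°.

79.1°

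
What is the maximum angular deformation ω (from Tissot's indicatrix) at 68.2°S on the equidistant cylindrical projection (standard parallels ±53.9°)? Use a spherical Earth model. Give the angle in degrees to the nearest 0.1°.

The equidistant cylindrical projection with φ₀ = 53.9° has h = 1 (meridians true) and k = cos φ₀ / cos φ along parallels.
At 68.2°: h = 1.000, k = 1.587; principal scales a = 1.587, b = 1.000.
sin(ω/2) = (a − b)/(a + b) = 0.5866/2.587 = 0.2268, so ω = 2 arcsin(0.2268) ≈ 26.2°.

26.2°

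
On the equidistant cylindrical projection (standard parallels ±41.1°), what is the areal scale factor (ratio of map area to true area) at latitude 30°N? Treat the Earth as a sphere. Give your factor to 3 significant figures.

The equidistant cylindrical projection with φ₀ = 41.1° has h = 1 (meridians true) and k = cos φ₀ / cos φ along parallels.
Areal scale = h·k = 1 × cos φ₀ / cos φ; at 30°, h = 1.000, k = 0.8701, so h·k = 0.8701.

0.870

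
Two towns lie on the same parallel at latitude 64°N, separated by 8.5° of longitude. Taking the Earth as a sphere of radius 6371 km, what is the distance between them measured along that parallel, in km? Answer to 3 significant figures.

414 km

Arc length along a parallel = R cos φ · Δλ (with Δλ in radians).
= 6371 × cos 64° × (8.5° × π/180) = 6371 × 0.4384 × 0.1484 ≈ 414 km.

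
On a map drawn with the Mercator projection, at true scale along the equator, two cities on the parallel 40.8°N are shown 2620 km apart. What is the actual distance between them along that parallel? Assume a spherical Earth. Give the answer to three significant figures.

1980 km

The Mercator projection is conformal; its linear scale factor is the same in every direction and equals sec φ = 1/cos φ.
Along the parallel at 40.8°, map distances are exaggerated by k = sec 40.8° = 1.321.
True distance = 2620 / 1.321 = 2620 × cos 40.8° ≈ 1980 km.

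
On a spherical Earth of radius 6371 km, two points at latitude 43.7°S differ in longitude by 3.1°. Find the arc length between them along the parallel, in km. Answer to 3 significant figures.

249 km

Arc length along a parallel = R cos φ · Δλ (with Δλ in radians).
= 6371 × cos 43.7° × (3.1° × π/180) = 6371 × 0.7230 × 0.05411 ≈ 249 km.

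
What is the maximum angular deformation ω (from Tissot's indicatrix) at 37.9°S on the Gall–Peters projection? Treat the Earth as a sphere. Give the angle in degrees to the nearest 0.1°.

12.5°

Gall–Peters is a cylindrical equal-area projection with standard parallels at ±45°. A cylindrical equal-area projection with standard parallel φ₀ has meridian scale h = cos φ / cos φ₀ and parallel scale k = cos φ₀ / cos φ (so areas are preserved, h·k = 1).
At 37.9°: h = 1.116, k = 0.8961; principal scales a = 1.116, b = 0.8961.
sin(ω/2) = (a − b)/(a + b) = 0.2198/2.012 = 0.1093, so ω = 2 arcsin(0.1093) ≈ 12.5°.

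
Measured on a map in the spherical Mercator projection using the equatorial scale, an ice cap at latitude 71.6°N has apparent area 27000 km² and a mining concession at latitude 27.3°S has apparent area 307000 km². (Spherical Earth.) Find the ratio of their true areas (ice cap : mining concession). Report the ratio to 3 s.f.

0.0111

On Mercator the areal scale is sec²φ, so true area = apparent × cos²φ.
True area of ice cap: 27000 × cos²(71.6°) = 27000 × 0.09963 = 2690 km².
True area of mining concession: 307000 × cos²(27.3°) = 307000 × 0.7896 = 242400 km².
Ratio = 2690 / 242400 ≈ 0.0111.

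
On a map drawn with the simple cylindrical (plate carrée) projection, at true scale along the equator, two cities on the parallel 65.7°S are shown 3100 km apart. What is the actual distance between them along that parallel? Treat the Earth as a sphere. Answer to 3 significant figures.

1280 km

For the equirectangular projection with φ₀ = 0 (plate carrée), h = 1 along meridians and k = sec φ along parallels.
Along the parallel at 65.7°, map distances are exaggerated by k = sec 65.7° = 2.430.
True distance = 3100 / 2.430 = 3100 × cos 65.7° ≈ 1280 km.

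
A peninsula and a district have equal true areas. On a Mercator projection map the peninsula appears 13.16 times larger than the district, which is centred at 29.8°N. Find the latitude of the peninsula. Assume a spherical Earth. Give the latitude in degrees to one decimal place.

76.2°

Mercator areal scale is sec²φ, so apparent-area ratio = sec²φ₁ / sec²φ₂ = cos²φ₂ / cos²φ₁.
cos²φ₂ / cos²φ₁ = 13.16  ⇒  cos φ₁ = cos 29.8° / √13.16 = 0.8678/3.628 = 0.2392.
φ₁ = arccos(0.2392) ≈ 76.2°.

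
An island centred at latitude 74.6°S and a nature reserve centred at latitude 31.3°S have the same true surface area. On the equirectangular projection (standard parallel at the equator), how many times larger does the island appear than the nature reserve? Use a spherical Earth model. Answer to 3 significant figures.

3.22

In the plate carrée (x = Rλ, y = Rφ), meridians are true-scale (h = 1) and parallels are stretched by k = sec φ.
Areal scale at 74.6°: h·k = 1.000 × 3.766 = 3.766.
Areal scale at 31.3°: h·k = 1.000 × 1.170 = 1.170.
Ratio = 3.766/1.170 ≈ 3.22.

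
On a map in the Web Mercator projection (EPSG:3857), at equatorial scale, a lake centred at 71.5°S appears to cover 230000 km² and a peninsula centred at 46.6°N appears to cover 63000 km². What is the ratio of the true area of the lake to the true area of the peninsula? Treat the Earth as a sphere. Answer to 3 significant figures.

0.779

On Mercator the areal scale is sec²φ, so true area = apparent × cos²φ.
True area of lake: 230000 × cos²(71.5°) = 230000 × 0.1007 = 23160 km².
True area of peninsula: 63000 × cos²(46.6°) = 63000 × 0.4721 = 29740 km².
Ratio = 23160 / 29740 ≈ 0.779.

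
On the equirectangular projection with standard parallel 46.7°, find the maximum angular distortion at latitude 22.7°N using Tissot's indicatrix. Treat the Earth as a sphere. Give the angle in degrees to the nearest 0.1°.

With standard parallel φ₀ = 46.7°, the equirectangular projection gives x = Rλ cos φ₀, y = Rφ, so h = 1 and k = cos 46.7° / cos φ.
At 22.7°: h = 1.000, k = 0.7434; principal scales a = 1.000, b = 0.7434.
sin(ω/2) = (a − b)/(a + b) = 0.2566/1.743 = 0.1472, so ω = 2 arcsin(0.1472) ≈ 16.9°.

16.9°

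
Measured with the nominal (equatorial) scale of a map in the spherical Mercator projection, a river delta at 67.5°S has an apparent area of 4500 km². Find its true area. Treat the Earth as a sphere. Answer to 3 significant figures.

659 km²

For Mercator, h = k = sec φ (a conformal cylindrical projection has a single point scale, 1/cos φ).
Areal scale = k² = sec²φ = 1/cos²(67.5°) = 1/0.3827² = 6.828.
True area = apparent / (areal scale) = 4500 / 6.828 ≈ 659 km².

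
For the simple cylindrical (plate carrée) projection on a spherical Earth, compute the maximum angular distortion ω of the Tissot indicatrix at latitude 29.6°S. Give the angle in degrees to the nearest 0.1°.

Plate carrée maps x = Rλ, y = Rφ. The meridian scale is h = 1 and the parallel scale is k = 1/cos φ = sec φ.
At 29.6°: h = 1.000, k = 1.150; principal scales a = 1.150, b = 1.000.
sin(ω/2) = (a − b)/(a + b) = 0.1501/2.150 = 0.06981, so ω = 2 arcsin(0.06981) ≈ 8.0°.

8.0°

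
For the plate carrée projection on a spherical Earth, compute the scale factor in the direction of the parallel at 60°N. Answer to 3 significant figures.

2.00

For the equirectangular projection with φ₀ = 0 (plate carrée), h = 1 along meridians and k = sec φ along parallels.
k = 1/cos 60° = 1/0.5000 = 2.000.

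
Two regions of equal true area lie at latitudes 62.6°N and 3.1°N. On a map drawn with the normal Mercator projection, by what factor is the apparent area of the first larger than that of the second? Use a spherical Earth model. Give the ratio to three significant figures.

On Mercator, area is exaggerated by sec²φ = 1/cos²φ.
At 62.6°: sec²(62.6°) = 1/0.4602² = 4.722.
At 3.1°: sec²(3.1°) = 1/0.9985² = 1.003.
Ratio = 4.722/1.003 = cos²(3.1°)/cos²(62.6°) ≈ 4.71.

4.71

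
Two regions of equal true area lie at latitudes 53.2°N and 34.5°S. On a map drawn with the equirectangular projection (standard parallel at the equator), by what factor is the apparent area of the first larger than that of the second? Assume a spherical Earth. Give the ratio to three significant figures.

In the plate carrée (x = Rλ, y = Rφ), meridians are true-scale (h = 1) and parallels are stretched by k = sec φ.
Areal scale at 53.2°: h·k = 1.000 × 1.669 = 1.669.
Areal scale at 34.5°: h·k = 1.000 × 1.213 = 1.213.
Ratio = 1.669/1.213 ≈ 1.38.

1.38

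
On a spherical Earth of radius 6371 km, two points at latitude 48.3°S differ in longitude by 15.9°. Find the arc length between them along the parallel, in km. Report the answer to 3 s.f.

1180 km

Arc length along a parallel = R cos φ · Δλ (with Δλ in radians).
= 6371 × cos 48.3° × (15.9° × π/180) = 6371 × 0.6652 × 0.2775 ≈ 1180 km.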